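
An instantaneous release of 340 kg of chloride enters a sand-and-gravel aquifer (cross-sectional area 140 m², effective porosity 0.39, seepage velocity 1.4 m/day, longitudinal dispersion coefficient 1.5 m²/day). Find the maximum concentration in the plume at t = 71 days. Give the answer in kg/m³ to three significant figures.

The peak of an instantaneous 1D plume sits at x = vt; there the Gaussian factor is 1 and C_max = M/(n_e·A·√(4πDt)), where n_e·A is the pore area the mass is dissolved in.
√(4πDt) = √(4π × 1.5 × 71) = 36.58 m, so C_max = 340/(0.39 × 140 × 36.58) = 0.170 kg/m³.

0.170 kg/m³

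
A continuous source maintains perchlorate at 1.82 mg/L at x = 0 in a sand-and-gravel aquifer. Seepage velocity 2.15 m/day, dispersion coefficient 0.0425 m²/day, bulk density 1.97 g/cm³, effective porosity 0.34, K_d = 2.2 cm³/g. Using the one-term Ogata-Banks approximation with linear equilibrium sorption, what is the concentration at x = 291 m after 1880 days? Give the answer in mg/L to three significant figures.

1.48 mg/L

Retardation factor R = 1 + ρ_b·K_d/n = 1 + 1.97 × 2.2/0.34 = 13.75.
Sorption retards both mechanisms: v_R = v/R = 0.1564 m/day, D_R = D/R = 0.003091 m²/day.
v_R·t = 0.1564 × 1880 = 294.032 m; 2√(D_R t) = 4.821 m; argument = (291 − 294.032)/4.821 = -0.6289.
C = C₀ × ½·erfc(-0.6289) = 1.82 × 0.8131 = 1.48 mg/L.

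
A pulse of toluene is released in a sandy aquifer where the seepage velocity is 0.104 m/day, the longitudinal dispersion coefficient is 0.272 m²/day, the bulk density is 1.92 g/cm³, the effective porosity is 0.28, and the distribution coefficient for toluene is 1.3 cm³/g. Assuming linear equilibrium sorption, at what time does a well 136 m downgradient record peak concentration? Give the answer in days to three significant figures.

Retardation factor R = 1 + ρ_b·K_d/n = 1 + 1.92 × 1.3/0.28 = 9.914.
Sorption retards both mechanisms: v_R = v/R = 0.01049 m/day, D_R = D/R = 0.02744 m²/day.
Peak time from v_R²t² + 2D_R t − x² = 0: t = (√(D_R² + v_R²x²) − D_R)/v_R².
√(D_R² + v_R²x²) = √(0.02744² + 0.01049² × 136²) = 1.427; v_R² = 0.0001100.
t = (1.427 − 0.02744)/0.0001100 = 12700 days.

12700 days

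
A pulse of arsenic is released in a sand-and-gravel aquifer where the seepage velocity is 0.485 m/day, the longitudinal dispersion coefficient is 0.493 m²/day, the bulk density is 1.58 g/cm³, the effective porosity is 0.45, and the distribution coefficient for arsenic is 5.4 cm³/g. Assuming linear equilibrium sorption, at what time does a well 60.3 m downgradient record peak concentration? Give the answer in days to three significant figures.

2440 days

Retardation factor R = 1 + ρ_b·K_d/n = 1 + 1.58 × 5.4/0.45 = 19.96.
Sorption retards both mechanisms: v_R = v/R = 0.02430 m/day, D_R = D/R = 0.02470 m²/day.
Peak time from v_R²t² + 2D_R t − x² = 0: t = (√(D_R² + v_R²x²) − D_R)/v_R².
√(D_R² + v_R²x²) = √(0.02470² + 0.02430² × 60.3²) = 1.465; v_R² = 0.0005905.
t = (1.465 − 0.02470)/0.0005905 = 2440 days.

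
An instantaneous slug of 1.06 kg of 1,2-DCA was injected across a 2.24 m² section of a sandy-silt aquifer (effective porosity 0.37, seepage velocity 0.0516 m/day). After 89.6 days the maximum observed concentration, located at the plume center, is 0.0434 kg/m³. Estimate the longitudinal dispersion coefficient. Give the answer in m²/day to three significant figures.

0.771 m²/day

At the plume center C_max = M/(n_e·A·√(4πDt)), so D = M²/(4πt·(n_e·A·C_max)²).
n_e·A·C_max = 0.37 × 2.24 × 0.0434 = 0.03597 kg/m.
D = 1.06²/(4π × 89.6 × 0.03597²) = 0.771 m²/day.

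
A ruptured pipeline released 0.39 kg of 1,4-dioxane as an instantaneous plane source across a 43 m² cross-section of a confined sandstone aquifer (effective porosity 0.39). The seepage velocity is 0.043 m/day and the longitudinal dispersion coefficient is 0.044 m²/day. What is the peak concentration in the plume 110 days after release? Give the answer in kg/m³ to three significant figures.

0.00298 kg/m³

The peak of an instantaneous 1D plume sits at x = vt; there the Gaussian factor is 1 and C_max = M/(n_e·A·√(4πDt)), where n_e·A is the pore area the mass is dissolved in.
√(4πDt) = √(4π × 0.044 × 110) = 7.799 m, so C_max = 0.39/(0.39 × 43 × 7.799) = 0.00298 kg/m³.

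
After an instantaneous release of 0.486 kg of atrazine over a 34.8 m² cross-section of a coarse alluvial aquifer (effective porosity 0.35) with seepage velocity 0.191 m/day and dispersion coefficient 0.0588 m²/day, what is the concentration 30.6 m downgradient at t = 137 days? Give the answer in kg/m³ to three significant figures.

0.00216 kg/m³

For an instantaneous plane source, C(x,t) = M/(n_e·A·√(4πDt)) · exp(−(x−vt)²/(4Dt)), with n_e·A the pore (flow) area.
Plume center vt = 0.191 × 137 = 26.167 m, so the well at 30.6 m is 4.433 m downgradient of the peak.
√(4πDt) = 10.06 m, giving peak height M/(n_e·A·√(4πDt)) = 0.486/(0.35 × 34.8 × 10.06) = 0.003966 kg/m³.
(x−vt)²/(4Dt) = (4.433)²/(4 × 0.0588 × 137) = 0.6099; exp(−0.6099) = 0.5434.
C = 0.003966 × 0.5434 = 0.00216 kg/m³.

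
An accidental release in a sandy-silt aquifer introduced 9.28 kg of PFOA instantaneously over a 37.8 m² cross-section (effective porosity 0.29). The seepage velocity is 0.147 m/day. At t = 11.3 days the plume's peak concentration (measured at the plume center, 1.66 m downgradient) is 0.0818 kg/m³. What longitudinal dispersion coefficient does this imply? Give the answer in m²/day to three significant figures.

0.754 m²/day

At the plume center C_max = M/(n_e·A·√(4πDt)), so D = M²/(4πt·(n_e·A·C_max)²).
n_e·A·C_max = 0.29 × 37.8 × 0.0818 = 0.8967 kg/m.
D = 9.28²/(4π × 11.3 × 0.8967²) = 0.754 m²/day.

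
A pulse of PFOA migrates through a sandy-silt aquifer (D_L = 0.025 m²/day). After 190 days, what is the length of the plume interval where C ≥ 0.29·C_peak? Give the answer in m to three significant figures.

9.70 m

The plume is Gaussian with σ = √(2Dt) = √(2 × 0.025 × 190) = 3.082 m.
C/C_peak = exp(−Δx²/(2σ²)) = 0.29 ⇒ Δx = σ·√(−2 ln 0.29) = 3.082 × 1.573 = 4.848 m.
Width = 2Δx = 9.70 m.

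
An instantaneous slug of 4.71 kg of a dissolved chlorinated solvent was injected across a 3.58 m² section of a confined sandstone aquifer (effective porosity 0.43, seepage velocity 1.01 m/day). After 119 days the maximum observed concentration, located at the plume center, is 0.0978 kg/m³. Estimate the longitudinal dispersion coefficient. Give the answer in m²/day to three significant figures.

At the plume center C_max = M/(n_e·A·√(4πDt)), so D = M²/(4πt·(n_e·A·C_max)²).
n_e·A·C_max = 0.43 × 3.58 × 0.0978 = 0.1506 kg/m.
D = 4.71²/(4π × 119 × 0.1506²) = 0.654 m²/day.

0.654 m²/day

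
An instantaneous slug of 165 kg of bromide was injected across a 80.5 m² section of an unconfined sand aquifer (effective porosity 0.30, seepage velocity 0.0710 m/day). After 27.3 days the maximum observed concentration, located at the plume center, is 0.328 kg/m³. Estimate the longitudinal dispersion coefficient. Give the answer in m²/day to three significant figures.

At the plume center C_max = M/(n_e·A·√(4πDt)), so D = M²/(4πt·(n_e·A·C_max)²).
n_e·A·C_max = 0.30 × 80.5 × 0.328 = 7.921 kg/m.
D = 165²/(4π × 27.3 × 7.921²) = 1.26 m²/day.

1.26 m²/day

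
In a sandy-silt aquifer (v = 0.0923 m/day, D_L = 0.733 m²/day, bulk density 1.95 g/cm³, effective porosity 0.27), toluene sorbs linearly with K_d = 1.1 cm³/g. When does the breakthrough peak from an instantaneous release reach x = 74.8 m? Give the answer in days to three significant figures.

6520 days

Retardation factor R = 1 + ρ_b·K_d/n = 1 + 1.95 × 1.1/0.27 = 8.944.
Sorption retards both mechanisms: v_R = v/R = 0.01032 m/day, D_R = D/R = 0.08195 m²/day.
Peak time from v_R²t² + 2D_R t − x² = 0: t = (√(D_R² + v_R²x²) − D_R)/v_R².
√(D_R² + v_R²x²) = √(0.08195² + 0.01032² × 74.8²) = 0.7763; v_R² = 0.0001065.
t = (0.7763 − 0.08195)/0.0001065 = 6520 days.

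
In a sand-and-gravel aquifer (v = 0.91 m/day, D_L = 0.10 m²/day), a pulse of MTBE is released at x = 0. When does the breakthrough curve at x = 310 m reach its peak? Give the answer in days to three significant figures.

For the 1D instantaneous-source solution, setting ∂C/∂t = 0 at fixed x gives v²t² + 2Dt − x² = 0, so t = (√(D² + v²x²) − D)/v².
√(D² + v²x²) = √(0.10² + 0.91² × 310²) = 282.1; v² = 0.8281.
t = (282.1 − 0.10)/0.8281 = 341 days (vs. the pure-advection estimate x/v = 341 d).

341 days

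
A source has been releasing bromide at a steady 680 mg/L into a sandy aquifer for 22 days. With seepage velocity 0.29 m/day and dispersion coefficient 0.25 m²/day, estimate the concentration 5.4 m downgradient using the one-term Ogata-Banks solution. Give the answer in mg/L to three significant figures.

For a continuous step input, C/C₀ ≈ ½·erfc((x−vt)/(2√(Dt))).
vt = 0.29 × 22 = 6.38 m and 2√(Dt) = 2√(0.25 × 22) = 4.690 m.
Argument (x−vt)/(2√(Dt)) = (5.4 − 6.38)/4.690 = -0.2090; ½·erfc(-0.2090) = 0.6162.
C = 680 × 0.6162 = 419 mg/L.

419 mg/L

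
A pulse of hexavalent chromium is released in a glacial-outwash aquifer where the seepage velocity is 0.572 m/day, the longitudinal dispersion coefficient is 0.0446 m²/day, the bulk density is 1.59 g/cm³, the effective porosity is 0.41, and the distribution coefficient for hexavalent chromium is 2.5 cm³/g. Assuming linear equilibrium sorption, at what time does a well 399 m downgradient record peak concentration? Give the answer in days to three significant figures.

7460 days

Retardation factor R = 1 + ρ_b·K_d/n = 1 + 1.59 × 2.5/0.41 = 10.70.
Sorption retards both mechanisms: v_R = v/R = 0.05346 m/day, D_R = D/R = 0.004168 m²/day.
Peak time from v_R²t² + 2D_R t − x² = 0: t = (√(D_R² + v_R²x²) − D_R)/v_R².
√(D_R² + v_R²x²) = √(0.004168² + 0.05346² × 399²) = 21.33; v_R² = 0.002858.
t = (21.33 − 0.004168)/0.002858 = 7460 days.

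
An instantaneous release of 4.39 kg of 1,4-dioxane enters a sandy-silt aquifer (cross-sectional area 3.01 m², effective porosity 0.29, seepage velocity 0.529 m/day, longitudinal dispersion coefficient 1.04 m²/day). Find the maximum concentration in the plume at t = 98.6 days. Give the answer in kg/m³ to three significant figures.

The peak of an instantaneous 1D plume sits at x = vt; there the Gaussian factor is 1 and C_max = M/(n_e·A·√(4πDt)), where n_e·A is the pore area the mass is dissolved in.
√(4πDt) = √(4π × 1.04 × 98.6) = 35.90 m, so C_max = 4.39/(0.29 × 3.01 × 35.90) = 0.140 kg/m³.

0.140 kg/m³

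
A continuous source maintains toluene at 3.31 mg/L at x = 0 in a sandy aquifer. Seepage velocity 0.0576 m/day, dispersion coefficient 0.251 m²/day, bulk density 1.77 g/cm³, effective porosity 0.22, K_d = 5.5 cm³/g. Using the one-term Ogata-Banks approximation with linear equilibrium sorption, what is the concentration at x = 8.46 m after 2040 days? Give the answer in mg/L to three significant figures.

Retardation factor R = 1 + ρ_b·K_d/n = 1 + 1.77 × 5.5/0.22 = 45.25.
Sorption retards both mechanisms: v_R = v/R = 0.001273 m/day, D_R = D/R = 0.005547 m²/day.
v_R·t = 0.001273 × 2040 = 2.59692 m; 2√(D_R t) = 6.728 m; argument = (8.46 − 2.59692)/6.728 = 0.8714.
C = C₀ × ½·erfc(0.8714) = 3.31 × 0.1089 = 0.360 mg/L.

0.360 mg/L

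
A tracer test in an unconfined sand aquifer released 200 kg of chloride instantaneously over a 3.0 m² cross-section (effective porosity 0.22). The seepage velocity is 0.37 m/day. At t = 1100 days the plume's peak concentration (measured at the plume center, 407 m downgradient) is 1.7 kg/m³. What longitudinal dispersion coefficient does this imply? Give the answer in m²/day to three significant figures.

At the plume center C_max = M/(n_e·A·√(4πDt)), so D = M²/(4πt·(n_e·A·C_max)²).
n_e·A·C_max = 0.22 × 3.0 × 1.7 = 1.122 kg/m.
D = 200²/(4π × 1100 × 1.122²) = 2.30 m²/day.

2.30 m²/day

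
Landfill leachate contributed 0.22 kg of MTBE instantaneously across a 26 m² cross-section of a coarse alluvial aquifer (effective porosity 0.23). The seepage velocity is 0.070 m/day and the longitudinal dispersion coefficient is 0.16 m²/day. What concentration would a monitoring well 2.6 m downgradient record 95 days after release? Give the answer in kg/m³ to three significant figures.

For an instantaneous plane source, C(x,t) = M/(n_e·A·√(4πDt)) · exp(−(x−vt)²/(4Dt)), with n_e·A the pore (flow) area.
Plume center vt = 0.070 × 95 = 6.65 m, so the well at 2.6 m is 4.05 m upgradient of the peak.
√(4πDt) = 13.82 m, giving peak height M/(n_e·A·√(4πDt)) = 0.22/(0.23 × 26 × 13.82) = 0.002662 kg/m³.
(x−vt)²/(4Dt) = (-4.05)²/(4 × 0.16 × 95) = 0.2698; exp(−0.2698) = 0.7635.
C = 0.002662 × 0.7635 = 0.00203 kg/m³.

0.00203 kg/m³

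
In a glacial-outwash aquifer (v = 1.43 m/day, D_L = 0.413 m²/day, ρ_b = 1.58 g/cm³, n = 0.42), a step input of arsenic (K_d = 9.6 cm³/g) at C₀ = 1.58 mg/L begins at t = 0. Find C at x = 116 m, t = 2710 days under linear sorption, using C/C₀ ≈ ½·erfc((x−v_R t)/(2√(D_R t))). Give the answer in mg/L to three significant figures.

Retardation factor R = 1 + ρ_b·K_d/n = 1 + 1.58 × 9.6/0.42 = 37.11.
Sorption retards both mechanisms: v_R = v/R = 0.03853 m/day, D_R = D/R = 0.01113 m²/day.
v_R·t = 0.03853 × 2710 = 104.4163 m; 2√(D_R t) = 10.98 m; argument = (116 − 104.4163)/10.98 = 1.055.
C = C₀ × ½·erfc(1.055) = 1.58 × 0.06785 = 0.107 mg/L.

0.107 mg/L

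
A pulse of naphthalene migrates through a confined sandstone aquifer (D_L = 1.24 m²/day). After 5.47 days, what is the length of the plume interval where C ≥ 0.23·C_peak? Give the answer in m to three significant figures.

The plume is Gaussian with σ = √(2Dt) = √(2 × 1.24 × 5.47) = 3.683 m.
C/C_peak = exp(−Δx²/(2σ²)) = 0.23 ⇒ Δx = σ·√(−2 ln 0.23) = 3.683 × 1.714 = 6.313 m.
Width = 2Δx = 12.6 m.

12.6 m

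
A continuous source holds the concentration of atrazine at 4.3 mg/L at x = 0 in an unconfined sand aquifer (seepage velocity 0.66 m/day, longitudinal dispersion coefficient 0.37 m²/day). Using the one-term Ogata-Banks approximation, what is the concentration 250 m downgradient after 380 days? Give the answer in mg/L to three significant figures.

For a continuous step input, C/C₀ ≈ ½·erfc((x−vt)/(2√(Dt))).
vt = 0.66 × 380 = 250.8 m and 2√(Dt) = 2√(0.37 × 380) = 23.71 m.
Argument (x−vt)/(2√(Dt)) = (250 − 250.8)/23.71 = -0.03374; ½·erfc(-0.03374) = 0.5190.
C = 4.3 × 0.5190 = 2.23 mg/L.

2.23 mg/L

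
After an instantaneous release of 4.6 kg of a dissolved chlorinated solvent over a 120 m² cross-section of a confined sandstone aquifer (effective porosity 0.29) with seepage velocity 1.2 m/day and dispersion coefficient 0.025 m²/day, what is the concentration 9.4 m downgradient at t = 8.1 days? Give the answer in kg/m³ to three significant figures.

0.0730 kg/m³

For an instantaneous plane source, C(x,t) = M/(n_e·A·√(4πDt)) · exp(−(x−vt)²/(4Dt)), with n_e·A the pore (flow) area.
Plume center vt = 1.2 × 8.1 = 9.72 m, so the well at 9.4 m is 0.32 m upgradient of the peak.
√(4πDt) = 1.595 m, giving peak height M/(n_e·A·√(4πDt)) = 4.6/(0.29 × 120 × 1.595) = 0.08287 kg/m³.
(x−vt)²/(4Dt) = (-0.32)²/(4 × 0.025 × 8.1) = 0.1264; exp(−0.1264) = 0.8813.
C = 0.08287 × 0.8813 = 0.0730 kg/m³.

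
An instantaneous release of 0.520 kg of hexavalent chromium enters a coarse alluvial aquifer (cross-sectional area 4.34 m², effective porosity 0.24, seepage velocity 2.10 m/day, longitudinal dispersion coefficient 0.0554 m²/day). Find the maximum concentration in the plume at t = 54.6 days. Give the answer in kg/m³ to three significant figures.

The peak of an instantaneous 1D plume sits at x = vt; there the Gaussian factor is 1 and C_max = M/(n_e·A·√(4πDt)), where n_e·A is the pore area the mass is dissolved in.
√(4πDt) = √(4π × 0.0554 × 54.6) = 6.165 m, so C_max = 0.520/(0.24 × 4.34 × 6.165) = 0.0810 kg/m³.

0.0810 kg/m³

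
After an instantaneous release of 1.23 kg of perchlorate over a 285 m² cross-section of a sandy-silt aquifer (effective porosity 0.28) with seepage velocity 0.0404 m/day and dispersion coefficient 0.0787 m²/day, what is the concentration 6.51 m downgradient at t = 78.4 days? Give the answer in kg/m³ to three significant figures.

0.00111 kg/m³

For an instantaneous plane source, C(x,t) = M/(n_e·A·√(4πDt)) · exp(−(x−vt)²/(4Dt)), with n_e·A the pore (flow) area.
Plume center vt = 0.0404 × 78.4 = 3.16736 m, so the well at 6.51 m is 3.34264 m downgradient of the peak.
√(4πDt) = 8.805 m, giving peak height M/(n_e·A·√(4πDt)) = 1.23/(0.28 × 285 × 8.805) = 0.001751 kg/m³.
(x−vt)²/(4Dt) = (3.34264)²/(4 × 0.0787 × 78.4) = 0.4527; exp(−0.4527) = 0.6359.
C = 0.001751 × 0.6359 = 0.00111 kg/m³.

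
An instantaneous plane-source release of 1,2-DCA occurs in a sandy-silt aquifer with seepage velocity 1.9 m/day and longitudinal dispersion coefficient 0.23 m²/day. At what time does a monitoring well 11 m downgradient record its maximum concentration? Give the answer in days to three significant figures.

For the 1D instantaneous-source solution, setting ∂C/∂t = 0 at fixed x gives v²t² + 2Dt − x² = 0, so t = (√(D² + v²x²) − D)/v².
√(D² + v²x²) = √(0.23² + 1.9² × 11²) = 20.90; v² = 3.61.
t = (20.90 − 0.23)/3.61 = 5.73 days (vs. the pure-advection estimate x/v = 5.79 d).

5.73 days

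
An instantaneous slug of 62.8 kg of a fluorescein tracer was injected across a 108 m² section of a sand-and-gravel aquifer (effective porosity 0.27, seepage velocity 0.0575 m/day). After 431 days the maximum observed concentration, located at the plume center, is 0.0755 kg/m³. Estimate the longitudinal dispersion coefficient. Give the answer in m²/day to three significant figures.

At the plume center C_max = M/(n_e·A·√(4πDt)), so D = M²/(4πt·(n_e·A·C_max)²).
n_e·A·C_max = 0.27 × 108 × 0.0755 = 2.202 kg/m.
D = 62.8²/(4π × 431 × 2.202²) = 0.150 m²/day.

0.150 m²/day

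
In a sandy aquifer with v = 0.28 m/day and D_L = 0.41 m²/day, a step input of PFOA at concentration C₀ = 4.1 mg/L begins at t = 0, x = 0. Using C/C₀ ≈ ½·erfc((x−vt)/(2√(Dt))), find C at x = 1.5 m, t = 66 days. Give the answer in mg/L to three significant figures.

For a continuous step input, C/C₀ ≈ ½·erfc((x−vt)/(2√(Dt))).
vt = 0.28 × 66 = 18.48 m and 2√(Dt) = 2√(0.41 × 66) = 10.40 m.
Argument (x−vt)/(2√(Dt)) = (1.5 − 18.48)/10.40 = -1.633; ½·erfc(-1.633) = 0.9895.
C = 4.1 × 0.9895 = 4.06 mg/L.

4.06 mg/L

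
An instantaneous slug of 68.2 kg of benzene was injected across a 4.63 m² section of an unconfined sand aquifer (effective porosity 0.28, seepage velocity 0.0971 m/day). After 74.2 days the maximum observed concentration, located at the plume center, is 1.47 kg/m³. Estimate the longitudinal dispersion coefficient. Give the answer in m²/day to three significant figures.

At the plume center C_max = M/(n_e·A·√(4πDt)), so D = M²/(4πt·(n_e·A·C_max)²).
n_e·A·C_max = 0.28 × 4.63 × 1.47 = 1.906 kg/m.
D = 68.2²/(4π × 74.2 × 1.906²) = 1.37 m²/day.

1.37 m²/day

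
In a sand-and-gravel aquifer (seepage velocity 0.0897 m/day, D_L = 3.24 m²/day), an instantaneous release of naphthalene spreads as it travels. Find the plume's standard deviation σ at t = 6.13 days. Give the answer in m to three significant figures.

6.30 m

Dispersive spreading gives a Gaussian with σ² = 2Dt; advection only shifts the center.
σ = √(2 × 3.24 × 6.13) = 6.30 m.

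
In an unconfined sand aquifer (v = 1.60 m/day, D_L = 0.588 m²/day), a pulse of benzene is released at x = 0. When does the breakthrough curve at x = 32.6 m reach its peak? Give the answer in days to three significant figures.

For the 1D instantaneous-source solution, setting ∂C/∂t = 0 at fixed x gives v²t² + 2Dt − x² = 0, so t = (√(D² + v²x²) − D)/v².
√(D² + v²x²) = √(0.588² + 1.60² × 32.6²) = 52.16; v² = 2.56.
t = (52.16 − 0.588)/2.56 = 20.1 days (vs. the pure-advection estimate x/v = 20.4 d).

20.1 days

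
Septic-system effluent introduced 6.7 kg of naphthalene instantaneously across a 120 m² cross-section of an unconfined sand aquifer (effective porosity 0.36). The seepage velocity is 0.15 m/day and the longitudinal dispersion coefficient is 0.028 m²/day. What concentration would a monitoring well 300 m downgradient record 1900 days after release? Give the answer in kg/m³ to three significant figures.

0.00208 kg/m³

For an instantaneous plane source, C(x,t) = M/(n_e·A·√(4πDt)) · exp(−(x−vt)²/(4Dt)), with n_e·A the pore (flow) area.
Plume center vt = 0.15 × 1900 = 285 m, so the well at 300 m is 15 m downgradient of the peak.
√(4πDt) = 25.86 m, giving peak height M/(n_e·A·√(4πDt)) = 6.7/(0.36 × 120 × 25.86) = 0.005997 kg/m³.
(x−vt)²/(4Dt) = (15)²/(4 × 0.028 × 1900) = 1.057; exp(−1.057) = 0.3475.
C = 0.005997 × 0.3475 = 0.00208 kg/m³.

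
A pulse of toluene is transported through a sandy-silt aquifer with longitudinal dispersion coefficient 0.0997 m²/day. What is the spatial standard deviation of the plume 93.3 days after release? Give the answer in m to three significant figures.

Dispersive spreading gives a Gaussian with σ² = 2Dt; advection only shifts the center.
σ = √(2 × 0.0997 × 93.3) = 4.31 m.

4.31 m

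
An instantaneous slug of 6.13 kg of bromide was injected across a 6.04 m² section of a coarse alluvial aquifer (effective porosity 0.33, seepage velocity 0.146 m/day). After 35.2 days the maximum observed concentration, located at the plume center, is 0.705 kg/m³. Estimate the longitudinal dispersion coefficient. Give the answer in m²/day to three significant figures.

At the plume center C_max = M/(n_e·A·√(4πDt)), so D = M²/(4πt·(n_e·A·C_max)²).
n_e·A·C_max = 0.33 × 6.04 × 0.705 = 1.405 kg/m.
D = 6.13²/(4π × 35.2 × 1.405²) = 0.0430 m²/day.

0.0430 m²/day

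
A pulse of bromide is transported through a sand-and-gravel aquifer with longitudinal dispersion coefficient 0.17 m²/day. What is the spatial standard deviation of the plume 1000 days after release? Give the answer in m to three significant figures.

Dispersive spreading gives a Gaussian with σ² = 2Dt; advection only shifts the center.
σ = √(2 × 0.17 × 1000) = 18.4 m.

18.4 m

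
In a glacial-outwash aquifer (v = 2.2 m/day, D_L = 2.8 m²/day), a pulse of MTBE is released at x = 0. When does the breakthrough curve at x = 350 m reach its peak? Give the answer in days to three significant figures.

159 days

For the 1D instantaneous-source solution, setting ∂C/∂t = 0 at fixed x gives v²t² + 2Dt − x² = 0, so t = (√(D² + v²x²) − D)/v².
√(D² + v²x²) = √(2.8² + 2.2² × 350²) = 770.0; v² = 4.84.
t = (770.0 − 2.8)/4.84 = 159 days (vs. the pure-advection estimate x/v = 159 d).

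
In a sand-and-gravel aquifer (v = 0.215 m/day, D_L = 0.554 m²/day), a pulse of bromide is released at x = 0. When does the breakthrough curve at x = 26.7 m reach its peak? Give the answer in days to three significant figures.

113 days

For the 1D instantaneous-source solution, setting ∂C/∂t = 0 at fixed x gives v²t² + 2Dt − x² = 0, so t = (√(D² + v²x²) − D)/v².
√(D² + v²x²) = √(0.554² + 0.215² × 26.7²) = 5.767; v² = 0.046225.
t = (5.767 − 0.554)/0.046225 = 113 days (vs. the pure-advection estimate x/v = 124 d).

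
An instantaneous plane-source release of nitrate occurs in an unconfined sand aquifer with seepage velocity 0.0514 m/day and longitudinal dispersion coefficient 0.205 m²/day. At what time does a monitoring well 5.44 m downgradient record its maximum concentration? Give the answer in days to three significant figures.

53.6 days

For the 1D instantaneous-source solution, setting ∂C/∂t = 0 at fixed x gives v²t² + 2Dt − x² = 0, so t = (√(D² + v²x²) − D)/v².
√(D² + v²x²) = √(0.205² + 0.0514² × 5.44²) = 0.3467; v² = 0.00264196.
t = (0.3467 − 0.205)/0.00264196 = 53.6 days (vs. the pure-advection estimate x/v = 106 d).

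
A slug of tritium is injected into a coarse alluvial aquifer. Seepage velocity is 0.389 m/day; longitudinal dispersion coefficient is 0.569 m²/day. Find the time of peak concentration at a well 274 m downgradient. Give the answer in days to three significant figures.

For the 1D instantaneous-source solution, setting ∂C/∂t = 0 at fixed x gives v²t² + 2Dt − x² = 0, so t = (√(D² + v²x²) − D)/v².
√(D² + v²x²) = √(0.569² + 0.389² × 274²) = 106.6; v² = 0.151321.
t = (106.6 − 0.569)/0.151321 = 701 days (vs. the pure-advection estimate x/v = 704 d).

701 days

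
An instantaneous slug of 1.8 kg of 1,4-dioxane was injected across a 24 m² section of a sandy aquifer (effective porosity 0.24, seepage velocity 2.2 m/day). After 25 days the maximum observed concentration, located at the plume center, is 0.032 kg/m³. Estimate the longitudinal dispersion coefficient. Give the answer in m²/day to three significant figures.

0.304 m²/day

At the plume center C_max = M/(n_e·A·√(4πDt)), so D = M²/(4πt·(n_e·A·C_max)²).
n_e·A·C_max = 0.24 × 24 × 0.032 = 0.1843 kg/m.
D = 1.8²/(4π × 25 × 0.1843²) = 0.304 m²/day.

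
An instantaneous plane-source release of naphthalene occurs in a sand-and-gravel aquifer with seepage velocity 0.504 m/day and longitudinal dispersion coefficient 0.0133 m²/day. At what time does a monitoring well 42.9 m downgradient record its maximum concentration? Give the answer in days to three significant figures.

85.1 days

For the 1D instantaneous-source solution, setting ∂C/∂t = 0 at fixed x gives v²t² + 2Dt − x² = 0, so t = (√(D² + v²x²) − D)/v².
√(D² + v²x²) = √(0.0133² + 0.504² × 42.9²) = 21.62; v² = 0.254016.
t = (21.62 − 0.0133)/0.254016 = 85.1 days (vs. the pure-advection estimate x/v = 85.1 d).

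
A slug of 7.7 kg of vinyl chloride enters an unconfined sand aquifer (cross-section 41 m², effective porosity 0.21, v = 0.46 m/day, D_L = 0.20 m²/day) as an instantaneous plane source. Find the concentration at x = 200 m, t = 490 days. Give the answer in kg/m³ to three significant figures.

0.00491 kg/m³

For an instantaneous plane source, C(x,t) = M/(n_e·A·√(4πDt)) · exp(−(x−vt)²/(4Dt)), with n_e·A the pore (flow) area.
Plume center vt = 0.46 × 490 = 225.4 m, so the well at 200 m is 25.4 m upgradient of the peak.
√(4πDt) = 35.09 m, giving peak height M/(n_e·A·√(4πDt)) = 7.7/(0.21 × 41 × 35.09) = 0.02549 kg/m³.
(x−vt)²/(4Dt) = (-25.4)²/(4 × 0.20 × 490) = 1.646; exp(−1.646) = 0.1928.
C = 0.02549 × 0.1928 = 0.00491 kg/m³.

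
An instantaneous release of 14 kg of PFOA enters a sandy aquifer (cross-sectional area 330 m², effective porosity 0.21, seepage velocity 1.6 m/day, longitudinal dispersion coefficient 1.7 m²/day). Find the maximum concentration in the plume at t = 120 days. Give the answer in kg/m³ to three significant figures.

0.00399 kg/m³

The peak of an instantaneous 1D plume sits at x = vt; there the Gaussian factor is 1 and C_max = M/(n_e·A·√(4πDt)), where n_e·A is the pore area the mass is dissolved in.
√(4πDt) = √(4π × 1.7 × 120) = 50.63 m, so C_max = 14/(0.21 × 330 × 50.63) = 0.00399 kg/m³.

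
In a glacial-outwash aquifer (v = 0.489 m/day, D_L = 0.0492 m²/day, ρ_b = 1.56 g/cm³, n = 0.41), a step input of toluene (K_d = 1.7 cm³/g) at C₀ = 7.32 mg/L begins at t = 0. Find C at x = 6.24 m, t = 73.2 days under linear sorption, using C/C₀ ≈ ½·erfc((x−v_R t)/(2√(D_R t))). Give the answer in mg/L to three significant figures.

Retardation factor R = 1 + ρ_b·K_d/n = 1 + 1.56 × 1.7/0.41 = 7.468.
Sorption retards both mechanisms: v_R = v/R = 0.06548 m/day, D_R = D/R = 0.006588 m²/day.
v_R·t = 0.06548 × 73.2 = 4.793136 m; 2√(D_R t) = 1.389 m; argument = (6.24 − 4.793136)/1.389 = 1.042.
C = C₀ × ½·erfc(1.042) = 7.32 × 0.07029 = 0.515 mg/L.

0.515 mg/L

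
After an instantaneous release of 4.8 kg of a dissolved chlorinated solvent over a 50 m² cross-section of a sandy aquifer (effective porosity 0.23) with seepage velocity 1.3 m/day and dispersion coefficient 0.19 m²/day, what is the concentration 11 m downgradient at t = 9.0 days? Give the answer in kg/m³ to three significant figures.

For an instantaneous plane source, C(x,t) = M/(n_e·A·√(4πDt)) · exp(−(x−vt)²/(4Dt)), with n_e·A the pore (flow) area.
Plume center vt = 1.3 × 9.0 = 11.7 m, so the well at 11 m is 0.7 m upgradient of the peak.
√(4πDt) = 4.636 m, giving peak height M/(n_e·A·√(4πDt)) = 4.8/(0.23 × 50 × 4.636) = 0.09003 kg/m³.
(x−vt)²/(4Dt) = (-0.7)²/(4 × 0.19 × 9.0) = 0.07164; exp(−0.07164) = 0.9309.
C = 0.09003 × 0.9309 = 0.0838 kg/m³.

0.0838 kg/m³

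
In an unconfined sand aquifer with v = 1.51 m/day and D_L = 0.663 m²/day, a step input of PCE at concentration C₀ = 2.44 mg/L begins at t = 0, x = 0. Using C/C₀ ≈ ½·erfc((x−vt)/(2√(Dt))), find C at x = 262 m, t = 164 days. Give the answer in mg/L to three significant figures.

For a continuous step input, C/C₀ ≈ ½·erfc((x−vt)/(2√(Dt))).
vt = 1.51 × 164 = 247.64 m and 2√(Dt) = 2√(0.663 × 164) = 20.85 m.
Argument (x−vt)/(2√(Dt)) = (262 − 247.64)/20.85 = 0.6887; ½·erfc(0.6887) = 0.1650.
C = 2.44 × 0.1650 = 0.403 mg/L.

0.403 mg/L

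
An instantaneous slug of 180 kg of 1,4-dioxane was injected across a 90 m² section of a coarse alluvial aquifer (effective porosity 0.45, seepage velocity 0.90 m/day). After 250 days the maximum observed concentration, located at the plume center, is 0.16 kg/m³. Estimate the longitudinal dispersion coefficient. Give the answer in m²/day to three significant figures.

0.246 m²/day

At the plume center C_max = M/(n_e·A·√(4πDt)), so D = M²/(4πt·(n_e·A·C_max)²).
n_e·A·C_max = 0.45 × 90 × 0.16 = 6.480 kg/m.
D = 180²/(4π × 250 × 6.480²) = 0.246 m²/day.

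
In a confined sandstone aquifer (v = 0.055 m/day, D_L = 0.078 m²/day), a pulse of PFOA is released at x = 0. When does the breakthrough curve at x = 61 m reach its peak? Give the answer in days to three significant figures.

1080 days

For the 1D instantaneous-source solution, setting ∂C/∂t = 0 at fixed x gives v²t² + 2Dt − x² = 0, so t = (√(D² + v²x²) − D)/v².
√(D² + v²x²) = √(0.078² + 0.055² × 61²) = 3.356; v² = 0.003025.
t = (3.356 − 0.078)/0.003025 = 1080 days (vs. the pure-advection estimate x/v = 1110 d).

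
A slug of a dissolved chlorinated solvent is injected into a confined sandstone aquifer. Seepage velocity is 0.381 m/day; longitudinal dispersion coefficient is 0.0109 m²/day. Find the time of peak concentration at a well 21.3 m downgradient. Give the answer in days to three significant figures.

For the 1D instantaneous-source solution, setting ∂C/∂t = 0 at fixed x gives v²t² + 2Dt − x² = 0, so t = (√(D² + v²x²) − D)/v².
√(D² + v²x²) = √(0.0109² + 0.381² × 21.3²) = 8.115; v² = 0.145161.
t = (8.115 − 0.0109)/0.145161 = 55.8 days (vs. the pure-advection estimate x/v = 55.9 d).

55.8 days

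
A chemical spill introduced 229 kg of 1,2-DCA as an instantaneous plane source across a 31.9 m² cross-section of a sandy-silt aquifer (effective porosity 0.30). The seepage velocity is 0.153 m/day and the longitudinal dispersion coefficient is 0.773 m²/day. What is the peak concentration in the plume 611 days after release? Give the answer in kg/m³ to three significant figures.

The peak of an instantaneous 1D plume sits at x = vt; there the Gaussian factor is 1 and C_max = M/(n_e·A·√(4πDt)), where n_e·A is the pore area the mass is dissolved in.
√(4πDt) = √(4π × 0.773 × 611) = 77.04 m, so C_max = 229/(0.30 × 31.9 × 77.04) = 0.311 kg/m³.

0.311 kg/m³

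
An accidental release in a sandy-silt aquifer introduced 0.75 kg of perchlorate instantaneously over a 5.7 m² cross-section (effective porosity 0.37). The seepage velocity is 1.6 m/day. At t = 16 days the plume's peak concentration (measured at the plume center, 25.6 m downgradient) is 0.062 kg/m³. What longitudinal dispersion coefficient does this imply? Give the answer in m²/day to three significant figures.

At the plume center C_max = M/(n_e·A·√(4πDt)), so D = M²/(4πt·(n_e·A·C_max)²).
n_e·A·C_max = 0.37 × 5.7 × 0.062 = 0.1308 kg/m.
D = 0.75²/(4π × 16 × 0.1308²) = 0.164 m²/day.

0.164 m²/day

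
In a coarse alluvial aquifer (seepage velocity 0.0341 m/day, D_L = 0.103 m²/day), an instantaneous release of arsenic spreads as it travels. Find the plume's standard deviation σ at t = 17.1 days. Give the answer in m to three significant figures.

Dispersive spreading gives a Gaussian with σ² = 2Dt; advection only shifts the center.
σ = √(2 × 0.103 × 17.1) = 1.88 m.

1.88 m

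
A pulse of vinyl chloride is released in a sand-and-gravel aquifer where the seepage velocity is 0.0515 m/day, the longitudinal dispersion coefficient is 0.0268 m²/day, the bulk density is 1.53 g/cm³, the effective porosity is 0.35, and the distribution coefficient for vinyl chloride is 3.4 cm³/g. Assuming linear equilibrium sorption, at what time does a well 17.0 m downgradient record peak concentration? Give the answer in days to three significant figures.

Retardation factor R = 1 + ρ_b·K_d/n = 1 + 1.53 × 3.4/0.35 = 15.86.
Sorption retards both mechanisms: v_R = v/R = 0.003247 m/day, D_R = D/R = 0.001690 m²/day.
Peak time from v_R²t² + 2D_R t − x² = 0: t = (√(D_R² + v_R²x²) − D_R)/v_R².
√(D_R² + v_R²x²) = √(0.001690² + 0.003247² × 17.0²) = 0.05522; v_R² = 1.054e-05.
t = (0.05522 − 0.001690)/1.054e-05 = 5080 days.

5080 days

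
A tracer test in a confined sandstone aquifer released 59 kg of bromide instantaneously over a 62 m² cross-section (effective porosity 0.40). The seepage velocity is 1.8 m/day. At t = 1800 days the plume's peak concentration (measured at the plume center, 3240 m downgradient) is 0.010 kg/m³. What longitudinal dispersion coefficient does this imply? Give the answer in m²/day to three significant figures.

2.50 m²/day

At the plume center C_max = M/(n_e·A·√(4πDt)), so D = M²/(4πt·(n_e·A·C_max)²).
n_e·A·C_max = 0.40 × 62 × 0.010 = 0.2480 kg/m.
D = 59²/(4π × 1800 × 0.2480²) = 2.50 m²/day.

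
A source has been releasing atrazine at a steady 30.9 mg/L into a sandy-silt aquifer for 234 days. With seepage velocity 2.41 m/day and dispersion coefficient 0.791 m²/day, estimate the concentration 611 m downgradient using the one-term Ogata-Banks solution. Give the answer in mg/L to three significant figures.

0.223 mg/L

For a continuous step input, C/C₀ ≈ ½·erfc((x−vt)/(2√(Dt))).
vt = 2.41 × 234 = 563.94 m and 2√(Dt) = 2√(0.791 × 234) = 27.21 m.
Argument (x−vt)/(2√(Dt)) = (611 − 563.94)/27.21 = 1.730; ½·erfc(1.730) = 0.007211.
C = 30.9 × 0.007211 = 0.223 mg/L.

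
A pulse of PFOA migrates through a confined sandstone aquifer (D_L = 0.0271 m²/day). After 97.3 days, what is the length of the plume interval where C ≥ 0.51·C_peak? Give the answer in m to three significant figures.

The plume is Gaussian with σ = √(2Dt) = √(2 × 0.0271 × 97.3) = 2.296 m.
C/C_peak = exp(−Δx²/(2σ²)) = 0.51 ⇒ Δx = σ·√(−2 ln 0.51) = 2.296 × 1.160 = 2.663 m.
Width = 2Δx = 5.33 m.

5.33 m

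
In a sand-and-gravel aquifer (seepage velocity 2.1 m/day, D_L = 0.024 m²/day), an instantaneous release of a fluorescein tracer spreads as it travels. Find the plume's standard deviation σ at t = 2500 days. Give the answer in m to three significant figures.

Dispersive spreading gives a Gaussian with σ² = 2Dt; advection only shifts the center.
σ = √(2 × 0.024 × 2500) = 11.0 m.

11.0 m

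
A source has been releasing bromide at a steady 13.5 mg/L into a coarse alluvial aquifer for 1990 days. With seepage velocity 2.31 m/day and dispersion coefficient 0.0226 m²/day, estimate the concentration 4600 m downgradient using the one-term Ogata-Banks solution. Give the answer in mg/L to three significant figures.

For a continuous step input, C/C₀ ≈ ½·erfc((x−vt)/(2√(Dt))).
vt = 2.31 × 1990 = 4596.9 m and 2√(Dt) = 2√(0.0226 × 1990) = 13.41 m.
Argument (x−vt)/(2√(Dt)) = (4600 − 4596.9)/13.41 = 0.2312; ½·erfc(0.2312) = 0.3718.
C = 13.5 × 0.3718 = 5.02 mg/L.

5.02 mg/L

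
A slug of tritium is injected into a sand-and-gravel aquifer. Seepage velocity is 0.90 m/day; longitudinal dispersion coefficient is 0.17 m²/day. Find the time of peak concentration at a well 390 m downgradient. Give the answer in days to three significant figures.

433 days

For the 1D instantaneous-source solution, setting ∂C/∂t = 0 at fixed x gives v²t² + 2Dt − x² = 0, so t = (√(D² + v²x²) − D)/v².
√(D² + v²x²) = √(0.17² + 0.90² × 390²) = 351.0; v² = 0.81.
t = (351.0 − 0.17)/0.81 = 433 days (vs. the pure-advection estimate x/v = 433 d).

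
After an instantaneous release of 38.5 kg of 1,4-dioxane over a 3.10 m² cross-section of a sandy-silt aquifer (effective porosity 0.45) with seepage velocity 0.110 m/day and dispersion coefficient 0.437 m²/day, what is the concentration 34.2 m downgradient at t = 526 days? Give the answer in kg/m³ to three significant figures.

0.279 kg/m³

For an instantaneous plane source, C(x,t) = M/(n_e·A·√(4πDt)) · exp(−(x−vt)²/(4Dt)), with n_e·A the pore (flow) area.
Plume center vt = 0.110 × 526 = 57.86 m, so the well at 34.2 m is 23.66 m upgradient of the peak.
√(4πDt) = 53.75 m, giving peak height M/(n_e·A·√(4πDt)) = 38.5/(0.45 × 3.10 × 53.75) = 0.5135 kg/m³.
(x−vt)²/(4Dt) = (-23.66)²/(4 × 0.437 × 526) = 0.6088; exp(−0.6088) = 0.5440.
C = 0.5135 × 0.5440 = 0.279 kg/m³.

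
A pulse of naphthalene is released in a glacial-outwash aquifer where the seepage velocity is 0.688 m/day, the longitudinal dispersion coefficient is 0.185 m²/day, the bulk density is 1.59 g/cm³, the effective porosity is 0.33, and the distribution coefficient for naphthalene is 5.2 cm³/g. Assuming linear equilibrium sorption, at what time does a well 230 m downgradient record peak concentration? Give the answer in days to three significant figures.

Retardation factor R = 1 + ρ_b·K_d/n = 1 + 1.59 × 5.2/0.33 = 26.05.
Sorption retards both mechanisms: v_R = v/R = 0.02641 m/day, D_R = D/R = 0.007102 m²/day.
Peak time from v_R²t² + 2D_R t − x² = 0: t = (√(D_R² + v_R²x²) − D_R)/v_R².
√(D_R² + v_R²x²) = √(0.007102² + 0.02641² × 230²) = 6.074; v_R² = 0.0006975.
t = (6.074 − 0.007102)/0.0006975 = 8700 days.

8700 days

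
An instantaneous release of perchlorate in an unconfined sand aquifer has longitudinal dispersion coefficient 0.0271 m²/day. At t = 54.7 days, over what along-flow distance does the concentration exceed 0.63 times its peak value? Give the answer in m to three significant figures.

The plume is Gaussian with σ = √(2Dt) = √(2 × 0.0271 × 54.7) = 1.722 m.
C/C_peak = exp(−Δx²/(2σ²)) = 0.63 ⇒ Δx = σ·√(−2 ln 0.63) = 1.722 × 0.9613 = 1.655 m.
Width = 2Δx = 3.31 m.

3.31 m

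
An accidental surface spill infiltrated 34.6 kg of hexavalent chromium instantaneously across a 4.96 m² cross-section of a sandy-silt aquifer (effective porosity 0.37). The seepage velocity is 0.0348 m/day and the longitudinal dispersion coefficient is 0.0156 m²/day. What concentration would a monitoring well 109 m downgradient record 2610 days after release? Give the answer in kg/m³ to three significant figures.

For an instantaneous plane source, C(x,t) = M/(n_e·A·√(4πDt)) · exp(−(x−vt)²/(4Dt)), with n_e·A the pore (flow) area.
Plume center vt = 0.0348 × 2610 = 90.828 m, so the well at 109 m is 18.172 m downgradient of the peak.
√(4πDt) = 22.62 m, giving peak height M/(n_e·A·√(4πDt)) = 34.6/(0.37 × 4.96 × 22.62) = 0.8335 kg/m³.
(x−vt)²/(4Dt) = (18.172)²/(4 × 0.0156 × 2610) = 2.028; exp(−2.028) = 0.1316.
C = 0.8335 × 0.1316 = 0.110 kg/m³.

0.110 kg/m³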